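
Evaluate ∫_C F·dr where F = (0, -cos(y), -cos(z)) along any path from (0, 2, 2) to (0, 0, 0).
2*sin(2)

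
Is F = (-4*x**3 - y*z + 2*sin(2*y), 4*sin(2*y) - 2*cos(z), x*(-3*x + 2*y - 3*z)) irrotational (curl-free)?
No, ∇×F = (2*x - 2*sin(z), 6*x - 3*y + 3*z, z - 4*cos(2*y))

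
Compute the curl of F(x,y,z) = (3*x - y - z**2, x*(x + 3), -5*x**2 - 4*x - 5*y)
(-5, 10*x - 2*z + 4, 2*x + 4)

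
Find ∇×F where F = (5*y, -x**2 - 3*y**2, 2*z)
(0, 0, -2*x - 5)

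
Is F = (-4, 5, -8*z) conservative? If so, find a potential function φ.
Yes, F is conservative. φ = -4*x + 5*y - 4*z**2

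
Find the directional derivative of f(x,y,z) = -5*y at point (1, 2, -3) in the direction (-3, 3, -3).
-5*sqrt(3)/3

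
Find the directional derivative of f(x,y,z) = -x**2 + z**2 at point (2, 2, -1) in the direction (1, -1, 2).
-4*sqrt(6)/3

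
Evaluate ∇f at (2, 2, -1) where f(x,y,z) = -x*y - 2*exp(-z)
(-2, -2, 2*E)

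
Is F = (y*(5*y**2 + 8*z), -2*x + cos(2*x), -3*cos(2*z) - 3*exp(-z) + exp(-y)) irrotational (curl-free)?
No, ∇×F = (-exp(-y), 8*y, -15*y**2 - 8*z - 2*sin(2*x) - 2)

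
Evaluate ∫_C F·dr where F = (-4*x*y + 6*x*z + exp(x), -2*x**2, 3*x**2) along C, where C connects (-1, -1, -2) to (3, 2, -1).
-59 - exp(-1) + exp(3)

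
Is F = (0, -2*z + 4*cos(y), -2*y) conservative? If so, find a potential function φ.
Yes, F is conservative. φ = -2*y*z + 4*sin(y)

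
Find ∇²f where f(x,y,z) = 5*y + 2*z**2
4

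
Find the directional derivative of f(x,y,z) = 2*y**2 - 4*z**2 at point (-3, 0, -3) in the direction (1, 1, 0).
0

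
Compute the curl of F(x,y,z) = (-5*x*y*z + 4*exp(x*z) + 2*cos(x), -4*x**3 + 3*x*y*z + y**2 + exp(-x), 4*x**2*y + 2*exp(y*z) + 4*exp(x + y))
(4*x**2 - 3*x*y + 2*z*exp(y*z) + 4*exp(x + y), -13*x*y + 4*x*exp(x*z) - 4*exp(x + y), -12*x**2 + 5*x*z + 3*y*z - exp(-x))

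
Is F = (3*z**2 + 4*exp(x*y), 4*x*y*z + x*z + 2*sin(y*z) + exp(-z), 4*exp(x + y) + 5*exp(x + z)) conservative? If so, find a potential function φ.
No, ∇×F = (-4*x*y - x - 2*y*cos(y*z) + 4*exp(x + y) + exp(-z), 6*z - 4*exp(x + y) - 5*exp(x + z), -4*x*exp(x*y) + 4*y*z + z) ≠ 0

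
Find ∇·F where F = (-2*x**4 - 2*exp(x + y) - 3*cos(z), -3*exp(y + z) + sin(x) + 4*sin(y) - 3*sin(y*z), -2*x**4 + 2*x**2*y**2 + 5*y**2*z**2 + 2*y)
-8*x**3 + 10*y**2*z - 3*z*cos(y*z) - 2*exp(x + y) - 3*exp(y + z) + 4*cos(y)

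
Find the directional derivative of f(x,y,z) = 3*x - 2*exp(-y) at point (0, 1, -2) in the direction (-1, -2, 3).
sqrt(14)*(-3*E - 4)*exp(-1)/14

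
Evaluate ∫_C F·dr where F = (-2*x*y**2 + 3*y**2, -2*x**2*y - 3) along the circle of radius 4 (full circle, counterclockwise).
0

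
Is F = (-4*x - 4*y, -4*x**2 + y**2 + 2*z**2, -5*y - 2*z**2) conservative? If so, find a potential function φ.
No, ∇×F = (-4*z - 5, 0, 4 - 8*x) ≠ 0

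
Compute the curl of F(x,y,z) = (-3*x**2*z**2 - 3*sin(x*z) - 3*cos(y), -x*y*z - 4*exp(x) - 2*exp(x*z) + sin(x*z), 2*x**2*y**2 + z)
(x*(4*x*y + y + 2*exp(x*z) - cos(x*z)), -x*(6*x*z + 4*y**2 + 3*cos(x*z)), -y*z - 2*z*exp(x*z) + z*cos(x*z) - 4*exp(x) - 3*sin(y))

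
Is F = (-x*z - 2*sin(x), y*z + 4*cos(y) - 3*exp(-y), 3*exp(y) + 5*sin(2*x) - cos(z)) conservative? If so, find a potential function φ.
No, ∇×F = (-y + 3*exp(y), -x - 10*cos(2*x), 0) ≠ 0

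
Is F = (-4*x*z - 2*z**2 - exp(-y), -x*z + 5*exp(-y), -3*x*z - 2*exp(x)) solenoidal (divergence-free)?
No, ∇·F = -3*x - 4*z - 5*exp(-y)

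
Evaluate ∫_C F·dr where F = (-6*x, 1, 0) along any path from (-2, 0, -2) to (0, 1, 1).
13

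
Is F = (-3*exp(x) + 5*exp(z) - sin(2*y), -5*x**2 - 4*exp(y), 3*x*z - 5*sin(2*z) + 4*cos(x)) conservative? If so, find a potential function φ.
No, ∇×F = (0, -3*z + 5*exp(z) + 4*sin(x), -10*x + 2*cos(2*y)) ≠ 0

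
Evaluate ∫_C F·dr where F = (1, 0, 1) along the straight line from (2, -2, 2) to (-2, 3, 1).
-5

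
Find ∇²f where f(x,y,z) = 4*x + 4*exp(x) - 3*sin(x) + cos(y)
4*exp(x) + 3*sin(x) - cos(y)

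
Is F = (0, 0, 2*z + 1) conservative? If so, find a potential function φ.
Yes, F is conservative. φ = z*(z + 1)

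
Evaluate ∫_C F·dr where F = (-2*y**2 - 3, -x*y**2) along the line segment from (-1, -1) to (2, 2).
-75/4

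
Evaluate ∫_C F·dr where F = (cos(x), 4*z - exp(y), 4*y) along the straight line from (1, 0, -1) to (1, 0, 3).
0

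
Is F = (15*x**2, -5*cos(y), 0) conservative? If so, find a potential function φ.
Yes, F is conservative. φ = 5*x**3 - 5*sin(y)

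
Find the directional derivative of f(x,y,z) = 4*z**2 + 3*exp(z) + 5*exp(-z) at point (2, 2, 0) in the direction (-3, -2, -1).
sqrt(14)/7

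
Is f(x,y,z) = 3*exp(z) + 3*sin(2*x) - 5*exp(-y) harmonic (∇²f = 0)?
No, ∇²f = 3*exp(z) - 12*sin(2*x) - 5*exp(-y)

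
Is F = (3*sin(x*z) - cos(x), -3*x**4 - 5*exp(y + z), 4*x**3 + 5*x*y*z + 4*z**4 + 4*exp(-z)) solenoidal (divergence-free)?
No, ∇·F = 5*x*y + 16*z**3 + 3*z*cos(x*z) - 5*exp(y + z) + sin(x) - 4*exp(-z)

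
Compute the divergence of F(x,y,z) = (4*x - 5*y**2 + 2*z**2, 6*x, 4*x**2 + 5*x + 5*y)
4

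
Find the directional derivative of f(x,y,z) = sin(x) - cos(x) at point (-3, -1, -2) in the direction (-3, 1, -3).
-3*sqrt(38)*cos(pi/4 + 3)/19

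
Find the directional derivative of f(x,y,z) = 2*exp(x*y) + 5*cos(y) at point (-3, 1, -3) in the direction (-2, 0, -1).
-4*sqrt(5)*exp(-3)/5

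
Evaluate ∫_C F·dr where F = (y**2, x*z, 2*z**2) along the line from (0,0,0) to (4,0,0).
0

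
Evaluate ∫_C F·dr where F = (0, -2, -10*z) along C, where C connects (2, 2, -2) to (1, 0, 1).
19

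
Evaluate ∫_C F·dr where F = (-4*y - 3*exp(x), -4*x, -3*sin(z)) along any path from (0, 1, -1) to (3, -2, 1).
27 - 3*exp(3)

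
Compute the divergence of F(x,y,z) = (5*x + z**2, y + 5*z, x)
6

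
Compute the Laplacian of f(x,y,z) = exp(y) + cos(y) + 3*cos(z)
exp(y) - cos(y) - 3*cos(z)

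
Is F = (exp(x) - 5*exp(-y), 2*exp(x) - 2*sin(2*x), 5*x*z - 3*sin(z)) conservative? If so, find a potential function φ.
No, ∇×F = (0, -5*z, 2*exp(x) - 4*cos(2*x) - 5*exp(-y)) ≠ 0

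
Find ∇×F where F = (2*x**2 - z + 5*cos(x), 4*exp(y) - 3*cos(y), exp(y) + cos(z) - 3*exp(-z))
(exp(y), -1, 0)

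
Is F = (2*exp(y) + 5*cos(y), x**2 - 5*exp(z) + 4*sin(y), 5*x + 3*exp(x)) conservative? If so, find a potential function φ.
No, ∇×F = (5*exp(z), -3*exp(x) - 5, 2*x - 2*exp(y) + 5*sin(y)) ≠ 0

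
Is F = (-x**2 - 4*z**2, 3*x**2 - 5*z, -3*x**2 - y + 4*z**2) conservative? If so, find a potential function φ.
No, ∇×F = (4, 6*x - 8*z, 6*x) ≠ 0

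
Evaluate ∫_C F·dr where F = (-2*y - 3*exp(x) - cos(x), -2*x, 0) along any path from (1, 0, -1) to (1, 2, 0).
-4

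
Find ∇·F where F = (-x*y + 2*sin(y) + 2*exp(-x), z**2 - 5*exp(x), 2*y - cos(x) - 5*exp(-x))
-y - 2*exp(-x)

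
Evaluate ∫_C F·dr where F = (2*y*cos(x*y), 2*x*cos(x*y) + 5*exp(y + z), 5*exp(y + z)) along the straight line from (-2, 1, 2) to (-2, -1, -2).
-10*sinh(3) + 4*sin(2)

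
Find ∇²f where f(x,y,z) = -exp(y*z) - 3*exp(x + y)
-y**2*exp(y*z) - z**2*exp(y*z) - 6*exp(x + y)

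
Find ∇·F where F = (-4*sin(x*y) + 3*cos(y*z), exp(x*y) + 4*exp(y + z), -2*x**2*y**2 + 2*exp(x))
x*exp(x*y) - 4*y*cos(x*y) + 4*exp(y + z)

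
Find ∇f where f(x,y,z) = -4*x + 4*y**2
(-4, 8*y, 0)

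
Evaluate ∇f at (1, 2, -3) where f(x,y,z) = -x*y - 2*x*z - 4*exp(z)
(4, -1, -2 - 4*exp(-3))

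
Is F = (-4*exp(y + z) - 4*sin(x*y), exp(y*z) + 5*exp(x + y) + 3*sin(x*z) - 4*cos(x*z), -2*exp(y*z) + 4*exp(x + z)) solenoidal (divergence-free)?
No, ∇·F = -2*y*exp(y*z) - 4*y*cos(x*y) + z*exp(y*z) + 5*exp(x + y) + 4*exp(x + z)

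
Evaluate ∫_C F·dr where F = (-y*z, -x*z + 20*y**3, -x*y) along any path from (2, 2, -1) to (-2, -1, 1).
-81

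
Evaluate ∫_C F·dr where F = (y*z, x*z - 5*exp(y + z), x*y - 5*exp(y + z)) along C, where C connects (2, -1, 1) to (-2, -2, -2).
-1 - 5*exp(-4)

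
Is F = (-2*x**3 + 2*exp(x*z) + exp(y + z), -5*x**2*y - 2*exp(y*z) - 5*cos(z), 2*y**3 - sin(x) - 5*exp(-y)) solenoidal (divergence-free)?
No, ∇·F = -11*x**2 + 2*z*exp(x*z) - 2*z*exp(y*z)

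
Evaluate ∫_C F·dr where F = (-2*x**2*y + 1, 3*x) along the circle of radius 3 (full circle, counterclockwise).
135*pi/2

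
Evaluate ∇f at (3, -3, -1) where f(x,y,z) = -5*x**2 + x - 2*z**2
(-29, 0, 4)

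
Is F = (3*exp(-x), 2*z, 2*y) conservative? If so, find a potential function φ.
Yes, F is conservative. φ = 2*y*z - 3*exp(-x)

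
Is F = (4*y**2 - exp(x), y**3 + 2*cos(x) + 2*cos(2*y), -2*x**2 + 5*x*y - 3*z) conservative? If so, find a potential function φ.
No, ∇×F = (5*x, 4*x - 5*y, -8*y - 2*sin(x)) ≠ 0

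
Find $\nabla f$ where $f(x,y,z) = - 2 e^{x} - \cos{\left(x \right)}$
(-2*exp(x) + sin(x), 0, 0)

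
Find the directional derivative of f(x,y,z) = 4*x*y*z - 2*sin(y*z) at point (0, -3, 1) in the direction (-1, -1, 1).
sqrt(3)*(8*cos(3)/3 + 4)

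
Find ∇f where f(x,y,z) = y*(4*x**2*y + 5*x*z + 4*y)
(y*(8*x*y + 5*z), 8*x**2*y + 5*x*z + 8*y, 5*x*y)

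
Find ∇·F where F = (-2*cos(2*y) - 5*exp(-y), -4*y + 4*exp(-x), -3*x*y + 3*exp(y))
-4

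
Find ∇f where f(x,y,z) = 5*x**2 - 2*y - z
(10*x, -2, -1)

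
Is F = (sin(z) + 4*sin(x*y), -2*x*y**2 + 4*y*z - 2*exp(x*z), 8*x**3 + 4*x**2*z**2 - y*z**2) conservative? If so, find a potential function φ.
No, ∇×F = (2*x*exp(x*z) - 4*y - z**2, -24*x**2 - 8*x*z**2 + cos(z), -4*x*cos(x*y) - 2*y**2 - 2*z*exp(x*z)) ≠ 0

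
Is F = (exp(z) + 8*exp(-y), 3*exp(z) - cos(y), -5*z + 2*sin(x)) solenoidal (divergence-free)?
No, ∇·F = sin(y) - 5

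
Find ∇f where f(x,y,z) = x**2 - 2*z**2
(2*x, 0, -4*z)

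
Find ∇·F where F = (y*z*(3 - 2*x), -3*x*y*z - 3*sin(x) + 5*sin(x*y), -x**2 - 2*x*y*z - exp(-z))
-2*x*y - 3*x*z + 5*x*cos(x*y) - 2*y*z + exp(-z)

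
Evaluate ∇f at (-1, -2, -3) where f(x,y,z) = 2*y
(0, 2, 0)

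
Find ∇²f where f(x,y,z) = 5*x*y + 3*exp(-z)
3*exp(-z)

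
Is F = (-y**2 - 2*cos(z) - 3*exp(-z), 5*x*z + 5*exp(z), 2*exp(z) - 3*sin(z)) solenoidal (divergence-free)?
No, ∇·F = 2*exp(z) - 3*cos(z)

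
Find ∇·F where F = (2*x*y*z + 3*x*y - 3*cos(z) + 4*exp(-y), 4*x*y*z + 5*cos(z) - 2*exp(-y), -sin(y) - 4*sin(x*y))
4*x*z + 2*y*z + 3*y + 2*exp(-y)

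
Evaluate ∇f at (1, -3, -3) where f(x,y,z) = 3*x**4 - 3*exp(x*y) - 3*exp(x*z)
(18*exp(-3) + 12, -3*exp(-3), -3*exp(-3))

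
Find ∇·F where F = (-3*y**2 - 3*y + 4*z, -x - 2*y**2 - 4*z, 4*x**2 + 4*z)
4 - 4*y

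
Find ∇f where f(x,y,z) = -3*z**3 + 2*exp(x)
(2*exp(x), 0, -9*z**2)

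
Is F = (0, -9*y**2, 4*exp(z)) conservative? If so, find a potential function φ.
Yes, F is conservative. φ = -3*y**3 + 4*exp(z)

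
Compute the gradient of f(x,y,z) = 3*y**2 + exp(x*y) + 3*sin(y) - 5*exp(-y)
(y*exp(x*y), x*exp(x*y) + 6*y + 3*cos(y) + 5*exp(-y), 0)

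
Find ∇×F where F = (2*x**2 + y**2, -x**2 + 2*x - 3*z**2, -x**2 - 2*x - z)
(6*z, 2*x + 2, -2*x - 2*y + 2)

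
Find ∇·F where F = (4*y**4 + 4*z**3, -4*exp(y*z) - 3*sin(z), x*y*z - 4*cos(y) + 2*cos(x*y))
x*y - 4*z*exp(y*z)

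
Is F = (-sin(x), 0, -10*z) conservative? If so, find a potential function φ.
Yes, F is conservative. φ = -5*z**2 + cos(x)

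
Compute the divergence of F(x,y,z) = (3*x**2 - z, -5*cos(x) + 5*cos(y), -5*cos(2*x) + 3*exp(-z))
6*x - 5*sin(y) - 3*exp(-z)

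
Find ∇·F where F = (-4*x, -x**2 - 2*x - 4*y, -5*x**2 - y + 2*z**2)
4*z - 8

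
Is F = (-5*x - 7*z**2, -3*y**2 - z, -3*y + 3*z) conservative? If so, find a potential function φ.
No, ∇×F = (-2, -14*z, 0) ≠ 0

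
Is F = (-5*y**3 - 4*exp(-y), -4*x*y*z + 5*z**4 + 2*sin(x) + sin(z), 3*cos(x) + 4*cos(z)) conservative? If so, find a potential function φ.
No, ∇×F = (4*x*y - 20*z**3 - cos(z), 3*sin(x), 15*y**2 - 4*y*z + 2*cos(x) - 4*exp(-y)) ≠ 0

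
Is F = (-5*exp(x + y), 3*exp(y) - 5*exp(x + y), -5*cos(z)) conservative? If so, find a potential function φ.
Yes, F is conservative. φ = 3*exp(y) - 5*exp(x + y) - 5*sin(z)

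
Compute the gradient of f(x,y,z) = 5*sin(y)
(0, 5*cos(y), 0)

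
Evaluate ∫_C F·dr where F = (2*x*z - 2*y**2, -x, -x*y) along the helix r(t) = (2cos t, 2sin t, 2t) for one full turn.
4*pi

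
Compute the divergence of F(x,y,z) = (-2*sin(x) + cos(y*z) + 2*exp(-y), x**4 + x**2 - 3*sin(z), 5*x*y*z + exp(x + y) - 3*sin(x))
5*x*y - 2*cos(x)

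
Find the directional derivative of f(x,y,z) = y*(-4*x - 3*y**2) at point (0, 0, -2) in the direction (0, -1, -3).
0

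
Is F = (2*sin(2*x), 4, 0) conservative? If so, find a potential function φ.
Yes, F is conservative. φ = 4*y - cos(2*x)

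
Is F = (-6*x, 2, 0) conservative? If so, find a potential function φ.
Yes, F is conservative. φ = -3*x**2 + 2*y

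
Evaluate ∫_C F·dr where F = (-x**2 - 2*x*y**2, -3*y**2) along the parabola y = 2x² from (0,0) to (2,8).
-600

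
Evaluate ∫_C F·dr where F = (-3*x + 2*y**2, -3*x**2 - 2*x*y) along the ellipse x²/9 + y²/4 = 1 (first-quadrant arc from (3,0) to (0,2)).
-93/2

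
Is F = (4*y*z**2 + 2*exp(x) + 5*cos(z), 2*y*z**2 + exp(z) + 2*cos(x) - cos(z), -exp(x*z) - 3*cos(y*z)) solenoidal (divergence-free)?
No, ∇·F = -x*exp(x*z) + 3*y*sin(y*z) + 2*z**2 + 2*exp(x)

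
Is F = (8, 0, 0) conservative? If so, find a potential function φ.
Yes, F is conservative. φ = 8*x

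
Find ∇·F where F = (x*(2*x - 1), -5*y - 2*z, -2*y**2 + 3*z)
4*x - 3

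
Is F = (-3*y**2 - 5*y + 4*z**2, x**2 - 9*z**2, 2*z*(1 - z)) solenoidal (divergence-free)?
No, ∇·F = 2 - 4*z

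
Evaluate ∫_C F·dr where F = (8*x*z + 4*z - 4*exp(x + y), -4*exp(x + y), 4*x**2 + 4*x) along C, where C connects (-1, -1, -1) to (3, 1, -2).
-4*exp(4) - 96 + 4*exp(-2)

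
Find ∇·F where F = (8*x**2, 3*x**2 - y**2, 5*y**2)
16*x - 2*y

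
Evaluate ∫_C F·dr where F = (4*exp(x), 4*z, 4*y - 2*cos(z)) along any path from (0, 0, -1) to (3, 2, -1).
-12 + 4*exp(3)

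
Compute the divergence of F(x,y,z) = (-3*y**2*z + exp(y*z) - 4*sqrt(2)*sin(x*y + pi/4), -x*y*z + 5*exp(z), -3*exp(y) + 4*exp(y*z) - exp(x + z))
-x*z + 4*y*exp(y*z) - 4*sqrt(2)*y*cos(x*y + pi/4) - exp(x + z)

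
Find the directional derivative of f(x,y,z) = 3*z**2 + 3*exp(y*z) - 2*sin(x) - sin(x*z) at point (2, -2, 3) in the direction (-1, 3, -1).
sqrt(11)*(-18*exp(6) + 2*exp(6)*cos(2) + 33 + 5*exp(6)*cos(6))*exp(-6)/11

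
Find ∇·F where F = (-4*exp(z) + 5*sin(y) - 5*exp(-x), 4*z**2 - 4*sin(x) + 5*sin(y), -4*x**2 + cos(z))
-sin(z) + 5*cos(y) + 5*exp(-x)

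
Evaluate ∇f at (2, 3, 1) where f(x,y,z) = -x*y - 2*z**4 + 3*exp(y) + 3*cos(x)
(-3 - 3*sin(2), -2 + 3*exp(3), -8)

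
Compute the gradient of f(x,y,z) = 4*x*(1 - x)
(4 - 8*x, 0, 0)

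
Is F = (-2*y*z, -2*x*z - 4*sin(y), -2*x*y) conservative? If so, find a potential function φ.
Yes, F is conservative. φ = -2*x*y*z + 4*cos(y)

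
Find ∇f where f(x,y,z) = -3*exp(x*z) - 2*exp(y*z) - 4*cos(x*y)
(4*y*sin(x*y) - 3*z*exp(x*z), 4*x*sin(x*y) - 2*z*exp(y*z), -3*x*exp(x*z) - 2*y*exp(y*z))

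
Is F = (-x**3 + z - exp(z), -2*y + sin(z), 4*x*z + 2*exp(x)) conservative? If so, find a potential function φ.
No, ∇×F = (-cos(z), -4*z - 2*exp(x) - exp(z) + 1, 0) ≠ 0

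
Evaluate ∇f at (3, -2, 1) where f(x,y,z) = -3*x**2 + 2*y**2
(-18, -8, 0)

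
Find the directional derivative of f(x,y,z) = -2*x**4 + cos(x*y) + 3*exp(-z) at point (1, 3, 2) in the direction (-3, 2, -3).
sqrt(22)*(9 + (7*sin(3) + 24)*exp(2))*exp(-2)/22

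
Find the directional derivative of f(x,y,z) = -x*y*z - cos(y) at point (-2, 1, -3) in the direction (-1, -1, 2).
sqrt(6)*(7 - sin(1))/6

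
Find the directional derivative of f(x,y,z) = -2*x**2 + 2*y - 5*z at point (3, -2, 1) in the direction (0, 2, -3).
19*sqrt(13)/13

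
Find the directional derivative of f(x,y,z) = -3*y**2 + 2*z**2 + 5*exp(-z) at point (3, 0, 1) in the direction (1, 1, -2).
sqrt(6)*(5 - 4*E)*exp(-1)/3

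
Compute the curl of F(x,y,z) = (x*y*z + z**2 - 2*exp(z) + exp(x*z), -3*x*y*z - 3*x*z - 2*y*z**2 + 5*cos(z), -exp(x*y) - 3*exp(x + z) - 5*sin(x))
(3*x*y - x*exp(x*y) + 3*x + 4*y*z + 5*sin(z), x*y + x*exp(x*z) + y*exp(x*y) + 2*z - 2*exp(z) + 3*exp(x + z) + 5*cos(x), z*(-x - 3*y - 3))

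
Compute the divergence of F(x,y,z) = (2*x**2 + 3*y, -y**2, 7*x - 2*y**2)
4*x - 2*y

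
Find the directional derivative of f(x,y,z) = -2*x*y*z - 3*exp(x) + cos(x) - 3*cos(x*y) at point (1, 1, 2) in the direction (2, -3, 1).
sqrt(14)*(-6*E - 5*sin(1) + 2)/14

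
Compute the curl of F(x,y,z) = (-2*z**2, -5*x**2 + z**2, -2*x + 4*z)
(-2*z, 2 - 4*z, -10*x)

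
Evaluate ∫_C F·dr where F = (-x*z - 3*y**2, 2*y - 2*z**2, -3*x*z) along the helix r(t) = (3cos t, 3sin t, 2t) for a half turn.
87*pi/2 + 180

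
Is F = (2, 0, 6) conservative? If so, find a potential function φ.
Yes, F is conservative. φ = 2*x + 6*z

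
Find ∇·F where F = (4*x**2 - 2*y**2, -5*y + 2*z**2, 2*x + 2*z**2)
8*x + 4*z - 5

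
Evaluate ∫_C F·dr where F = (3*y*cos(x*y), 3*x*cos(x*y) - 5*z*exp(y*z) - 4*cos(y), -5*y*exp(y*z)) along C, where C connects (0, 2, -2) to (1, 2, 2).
-10*sinh(4) + 3*sin(2)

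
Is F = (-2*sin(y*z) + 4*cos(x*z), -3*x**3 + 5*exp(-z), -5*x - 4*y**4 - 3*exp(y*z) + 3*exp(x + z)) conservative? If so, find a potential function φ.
No, ∇×F = (-16*y**3 - 3*z*exp(y*z) + 5*exp(-z), -4*x*sin(x*z) - 2*y*cos(y*z) - 3*exp(x + z) + 5, -9*x**2 + 2*z*cos(y*z)) ≠ 0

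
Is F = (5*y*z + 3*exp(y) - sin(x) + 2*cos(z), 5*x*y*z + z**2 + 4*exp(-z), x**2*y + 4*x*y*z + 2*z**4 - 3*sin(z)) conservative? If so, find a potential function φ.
No, ∇×F = (x**2 - 5*x*y + 4*x*z - 2*z + 4*exp(-z), -2*x*y - 4*y*z + 5*y - 2*sin(z), 5*y*z - 5*z - 3*exp(y)) ≠ 0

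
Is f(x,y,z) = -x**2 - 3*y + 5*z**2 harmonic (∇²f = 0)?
No, ∇²f = 8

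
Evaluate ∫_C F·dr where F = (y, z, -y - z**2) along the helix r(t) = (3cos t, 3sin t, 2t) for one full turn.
pi*(-64*pi**2 - 27)/3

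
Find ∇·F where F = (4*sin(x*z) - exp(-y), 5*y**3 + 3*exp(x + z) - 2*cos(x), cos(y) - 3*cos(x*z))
3*x*sin(x*z) + 15*y**2 + 4*z*cos(x*z)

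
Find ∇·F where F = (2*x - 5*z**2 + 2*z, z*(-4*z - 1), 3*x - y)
2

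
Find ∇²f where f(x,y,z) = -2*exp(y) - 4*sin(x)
-2*exp(y) + 4*sin(x)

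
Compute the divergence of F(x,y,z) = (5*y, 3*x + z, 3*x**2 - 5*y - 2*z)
-2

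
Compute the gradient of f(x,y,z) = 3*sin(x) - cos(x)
(sin(x) + 3*cos(x), 0, 0)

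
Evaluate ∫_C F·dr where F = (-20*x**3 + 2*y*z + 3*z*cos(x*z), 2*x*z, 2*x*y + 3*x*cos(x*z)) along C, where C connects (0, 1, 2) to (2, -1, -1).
-76 - 3*sin(2)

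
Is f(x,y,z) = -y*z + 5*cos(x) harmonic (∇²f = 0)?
No, ∇²f = -5*cos(x)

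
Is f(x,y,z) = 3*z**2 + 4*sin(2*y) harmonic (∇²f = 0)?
No, ∇²f = 6 - 16*sin(2*y)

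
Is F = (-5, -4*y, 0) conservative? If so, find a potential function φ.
Yes, F is conservative. φ = -5*x - 2*y**2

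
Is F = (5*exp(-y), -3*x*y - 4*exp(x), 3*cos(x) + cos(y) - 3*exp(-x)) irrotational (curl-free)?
No, ∇×F = (-sin(y), 3*sin(x) - 3*exp(-x), -3*y - 4*exp(x) + 5*exp(-y))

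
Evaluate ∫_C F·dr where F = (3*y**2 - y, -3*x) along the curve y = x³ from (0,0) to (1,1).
-29/14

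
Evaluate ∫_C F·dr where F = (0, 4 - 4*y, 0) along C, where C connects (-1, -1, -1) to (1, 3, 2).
0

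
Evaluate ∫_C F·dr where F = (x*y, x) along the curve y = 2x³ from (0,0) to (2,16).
184/5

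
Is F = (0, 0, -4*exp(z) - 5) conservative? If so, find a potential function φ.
Yes, F is conservative. φ = -5*z - 4*exp(z)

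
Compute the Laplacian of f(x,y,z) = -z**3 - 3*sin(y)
-6*z + 3*sin(y)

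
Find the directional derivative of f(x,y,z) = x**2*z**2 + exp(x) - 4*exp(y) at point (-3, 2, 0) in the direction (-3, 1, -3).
sqrt(19)*(-4*exp(5) - 3)*exp(-3)/19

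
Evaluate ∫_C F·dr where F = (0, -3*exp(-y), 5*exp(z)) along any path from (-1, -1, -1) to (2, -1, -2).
5*(1 - E)*exp(-2)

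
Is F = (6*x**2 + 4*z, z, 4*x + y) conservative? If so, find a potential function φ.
Yes, F is conservative. φ = 2*x**3 + 4*x*z + y*z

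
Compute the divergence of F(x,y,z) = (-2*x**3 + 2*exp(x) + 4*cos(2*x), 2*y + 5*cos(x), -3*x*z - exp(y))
-6*x**2 - 3*x + 2*exp(x) - 8*sin(2*x) + 2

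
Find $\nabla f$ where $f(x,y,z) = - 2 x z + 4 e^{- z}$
(-2*z, 0, -2*x - 4*exp(-z))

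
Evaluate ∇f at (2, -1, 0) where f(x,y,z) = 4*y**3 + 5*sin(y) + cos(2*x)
(-2*sin(4), 5*cos(1) + 12, 0)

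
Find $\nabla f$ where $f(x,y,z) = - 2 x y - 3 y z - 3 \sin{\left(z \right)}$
(-2*y, -2*x - 3*z, -3*y - 3*cos(z))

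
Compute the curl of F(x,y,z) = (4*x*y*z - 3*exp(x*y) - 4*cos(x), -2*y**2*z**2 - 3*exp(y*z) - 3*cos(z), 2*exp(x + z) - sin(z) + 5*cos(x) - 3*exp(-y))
(4*y**2*z + 3*y*exp(y*z) - 3*sin(z) + 3*exp(-y), 4*x*y - 2*exp(x + z) + 5*sin(x), x*(-4*z + 3*exp(x*y)))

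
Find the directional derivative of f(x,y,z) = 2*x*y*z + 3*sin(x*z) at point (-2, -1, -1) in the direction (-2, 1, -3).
6*sqrt(14)*(-1 + 2*cos(2))/7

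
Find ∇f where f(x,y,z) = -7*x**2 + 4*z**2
(-14*x, 0, 8*z)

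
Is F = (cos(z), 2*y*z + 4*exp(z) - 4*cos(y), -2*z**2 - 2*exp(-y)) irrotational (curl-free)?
No, ∇×F = (-2*y - 4*exp(z) + 2*exp(-y), -sin(z), 0)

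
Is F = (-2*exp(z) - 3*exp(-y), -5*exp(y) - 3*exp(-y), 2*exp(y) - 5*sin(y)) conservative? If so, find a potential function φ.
No, ∇×F = (2*exp(y) - 5*cos(y), -2*exp(z), -3*exp(-y)) ≠ 0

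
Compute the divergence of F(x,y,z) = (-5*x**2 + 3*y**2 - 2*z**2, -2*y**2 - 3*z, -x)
-10*x - 4*y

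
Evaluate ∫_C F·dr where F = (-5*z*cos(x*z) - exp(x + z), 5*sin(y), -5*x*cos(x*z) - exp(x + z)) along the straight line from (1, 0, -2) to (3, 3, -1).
-exp(2) - 5*sin(2) + exp(-1) + 5 - 5*sqrt(2)*cos(pi/4 + 3)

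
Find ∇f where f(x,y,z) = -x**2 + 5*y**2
(-2*x, 10*y, 0)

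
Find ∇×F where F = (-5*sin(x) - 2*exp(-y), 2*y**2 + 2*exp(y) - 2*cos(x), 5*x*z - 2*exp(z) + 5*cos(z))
(0, -5*z, 2*sin(x) - 2*exp(-y))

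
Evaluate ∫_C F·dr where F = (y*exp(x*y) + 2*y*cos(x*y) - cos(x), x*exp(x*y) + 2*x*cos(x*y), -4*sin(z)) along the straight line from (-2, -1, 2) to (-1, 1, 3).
-exp(2) + 4*cos(3) - 3*sin(2) - sin(1) + exp(-1) - 4*cos(2)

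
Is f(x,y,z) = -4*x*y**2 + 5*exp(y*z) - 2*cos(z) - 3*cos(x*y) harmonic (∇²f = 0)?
No, ∇²f = 3*x**2*cos(x*y) - 8*x + 5*y**2*exp(y*z) + 3*y**2*cos(x*y) + 5*z**2*exp(y*z) + 2*cos(z)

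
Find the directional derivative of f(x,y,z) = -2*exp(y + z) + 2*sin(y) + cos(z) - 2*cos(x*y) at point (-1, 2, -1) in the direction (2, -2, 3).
sqrt(17)*(-12*sin(2) - 2*E - 4*cos(2) + 3*sin(1))/17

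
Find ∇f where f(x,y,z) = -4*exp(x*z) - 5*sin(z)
(-4*z*exp(x*z), 0, -4*x*exp(x*z) - 5*cos(z))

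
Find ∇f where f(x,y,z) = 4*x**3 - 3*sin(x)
(12*x**2 - 3*cos(x), 0, 0)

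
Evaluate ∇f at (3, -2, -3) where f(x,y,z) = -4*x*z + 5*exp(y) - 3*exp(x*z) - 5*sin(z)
(9*exp(-9) + 12, 5*exp(-2), -12 - 9*exp(-9) - 5*cos(3))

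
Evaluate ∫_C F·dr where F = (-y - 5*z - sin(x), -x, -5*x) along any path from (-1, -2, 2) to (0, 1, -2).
-7 - cos(1)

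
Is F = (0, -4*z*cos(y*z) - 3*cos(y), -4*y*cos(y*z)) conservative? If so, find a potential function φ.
Yes, F is conservative. φ = -3*sin(y) - 4*sin(y*z)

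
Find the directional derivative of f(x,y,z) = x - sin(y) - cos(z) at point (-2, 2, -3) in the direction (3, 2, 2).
sqrt(17)*(-2*sin(3) - 2*cos(2) + 3)/17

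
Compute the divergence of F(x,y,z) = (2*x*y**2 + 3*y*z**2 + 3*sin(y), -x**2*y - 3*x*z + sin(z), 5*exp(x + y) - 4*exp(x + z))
-x**2 + 2*y**2 - 4*exp(x + z)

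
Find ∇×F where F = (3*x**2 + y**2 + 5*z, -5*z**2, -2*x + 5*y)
(10*z + 5, 7, -2*y)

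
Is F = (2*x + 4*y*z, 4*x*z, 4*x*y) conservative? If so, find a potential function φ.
Yes, F is conservative. φ = x*(x + 4*y*z)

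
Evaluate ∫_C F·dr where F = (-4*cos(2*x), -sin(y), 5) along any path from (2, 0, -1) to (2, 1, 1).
cos(1) + 9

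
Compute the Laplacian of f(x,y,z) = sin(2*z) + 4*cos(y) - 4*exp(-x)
-4*sin(2*z) - 4*cos(y) - 4*exp(-x)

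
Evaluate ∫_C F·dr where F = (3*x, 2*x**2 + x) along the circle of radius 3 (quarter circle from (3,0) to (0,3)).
9*pi/4 + 45/2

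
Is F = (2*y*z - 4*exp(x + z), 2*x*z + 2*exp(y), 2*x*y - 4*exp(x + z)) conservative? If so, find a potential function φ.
Yes, F is conservative. φ = 2*x*y*z + 2*exp(y) - 4*exp(x + z)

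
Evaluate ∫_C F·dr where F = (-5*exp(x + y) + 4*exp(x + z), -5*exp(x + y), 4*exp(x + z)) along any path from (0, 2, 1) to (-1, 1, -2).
-4*E - 5 + 4*exp(-3) + 5*exp(2)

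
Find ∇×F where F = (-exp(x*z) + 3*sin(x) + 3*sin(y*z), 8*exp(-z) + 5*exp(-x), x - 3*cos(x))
(8*exp(-z), -x*exp(x*z) + 3*y*cos(y*z) - 3*sin(x) - 1, -3*z*cos(y*z) - 5*exp(-x))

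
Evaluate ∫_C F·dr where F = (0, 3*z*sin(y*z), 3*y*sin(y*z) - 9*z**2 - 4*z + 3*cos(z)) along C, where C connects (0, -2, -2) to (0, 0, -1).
-18 - 3*sin(1) + 3*cos(4) + 3*sin(2)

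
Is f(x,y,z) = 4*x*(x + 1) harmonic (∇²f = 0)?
No, ∇²f = 8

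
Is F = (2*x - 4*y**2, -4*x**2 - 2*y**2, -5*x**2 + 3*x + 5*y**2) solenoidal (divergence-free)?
No, ∇·F = 2 - 4*y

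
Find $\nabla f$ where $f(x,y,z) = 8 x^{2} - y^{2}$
(16*x, -2*y, 0)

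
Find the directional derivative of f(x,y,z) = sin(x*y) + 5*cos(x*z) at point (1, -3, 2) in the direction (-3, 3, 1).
sqrt(19)*(12*cos(3) + 25*sin(2))/19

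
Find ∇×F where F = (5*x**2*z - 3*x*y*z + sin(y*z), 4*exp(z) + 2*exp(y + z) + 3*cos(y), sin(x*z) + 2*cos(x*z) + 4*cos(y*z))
(-4*z*sin(y*z) - 4*exp(z) - 2*exp(y + z), 5*x**2 - 3*x*y + y*cos(y*z) + 2*z*sin(x*z) - z*cos(x*z), z*(3*x - cos(y*z)))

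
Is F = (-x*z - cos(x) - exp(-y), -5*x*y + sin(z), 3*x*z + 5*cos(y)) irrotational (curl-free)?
No, ∇×F = (-5*sin(y) - cos(z), -x - 3*z, -5*y - exp(-y))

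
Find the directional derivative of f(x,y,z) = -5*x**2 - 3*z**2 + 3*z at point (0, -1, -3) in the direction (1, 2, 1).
7*sqrt(6)/2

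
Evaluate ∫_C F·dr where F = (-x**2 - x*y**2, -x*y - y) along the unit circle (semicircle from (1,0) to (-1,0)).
0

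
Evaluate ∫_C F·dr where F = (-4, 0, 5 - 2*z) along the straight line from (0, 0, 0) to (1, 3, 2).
2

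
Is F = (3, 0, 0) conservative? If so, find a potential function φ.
Yes, F is conservative. φ = 3*x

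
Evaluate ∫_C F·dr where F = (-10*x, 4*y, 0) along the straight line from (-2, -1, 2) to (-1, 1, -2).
15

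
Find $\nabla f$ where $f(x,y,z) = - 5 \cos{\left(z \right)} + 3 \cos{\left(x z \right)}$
(-3*z*sin(x*z), 0, -3*x*sin(x*z) + 5*sin(z))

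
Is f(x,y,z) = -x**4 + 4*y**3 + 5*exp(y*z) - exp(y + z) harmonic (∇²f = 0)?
No, ∇²f = -12*x**2 + 5*y**2*exp(y*z) + 24*y + 5*z**2*exp(y*z) - 2*exp(y + z)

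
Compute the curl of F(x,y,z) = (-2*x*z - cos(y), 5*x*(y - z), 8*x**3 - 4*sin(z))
(5*x, 2*x*(-12*x - 1), 5*y - 5*z - sin(y))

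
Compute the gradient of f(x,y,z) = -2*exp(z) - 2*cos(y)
(0, 2*sin(y), -2*exp(z))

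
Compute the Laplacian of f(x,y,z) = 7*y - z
0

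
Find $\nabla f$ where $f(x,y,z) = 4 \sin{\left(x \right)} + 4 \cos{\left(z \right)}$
(4*cos(x), 0, -4*sin(z))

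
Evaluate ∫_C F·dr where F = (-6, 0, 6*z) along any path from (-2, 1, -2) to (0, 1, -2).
-12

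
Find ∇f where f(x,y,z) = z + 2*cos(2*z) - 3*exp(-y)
(0, 3*exp(-y), 1 - 4*sin(2*z))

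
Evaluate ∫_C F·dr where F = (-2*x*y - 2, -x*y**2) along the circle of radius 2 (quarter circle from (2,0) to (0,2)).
28/3 - pi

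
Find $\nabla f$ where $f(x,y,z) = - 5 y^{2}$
(0, -10*y, 0)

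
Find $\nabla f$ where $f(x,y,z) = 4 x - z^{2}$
(4, 0, -2*z)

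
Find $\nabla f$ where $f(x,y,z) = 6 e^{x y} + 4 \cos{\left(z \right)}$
(6*y*exp(x*y), 6*x*exp(x*y), -4*sin(z))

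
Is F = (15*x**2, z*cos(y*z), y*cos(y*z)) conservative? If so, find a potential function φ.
Yes, F is conservative. φ = 5*x**3 + sin(y*z)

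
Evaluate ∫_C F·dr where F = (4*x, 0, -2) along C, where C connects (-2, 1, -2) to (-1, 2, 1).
-12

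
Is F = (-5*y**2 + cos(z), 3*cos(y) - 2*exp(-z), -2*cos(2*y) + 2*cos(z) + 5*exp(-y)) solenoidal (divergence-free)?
No, ∇·F = -3*sin(y) - 2*sin(z)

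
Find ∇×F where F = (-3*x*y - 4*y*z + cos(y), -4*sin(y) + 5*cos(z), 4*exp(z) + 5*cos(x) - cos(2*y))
(2*sin(2*y) + 5*sin(z), -4*y + 5*sin(x), 3*x + 4*z + sin(y))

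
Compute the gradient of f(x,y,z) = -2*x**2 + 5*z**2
(-4*x, 0, 10*z)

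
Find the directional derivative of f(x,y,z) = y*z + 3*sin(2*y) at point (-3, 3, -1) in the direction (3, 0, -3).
-3*sqrt(2)/2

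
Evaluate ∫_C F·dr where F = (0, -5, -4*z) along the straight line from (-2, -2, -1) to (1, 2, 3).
-36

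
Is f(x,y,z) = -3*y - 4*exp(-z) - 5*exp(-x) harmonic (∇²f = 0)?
No, ∇²f = -4*exp(-z) - 5*exp(-x)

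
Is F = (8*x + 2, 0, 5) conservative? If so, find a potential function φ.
Yes, F is conservative. φ = 4*x**2 + 2*x + 5*z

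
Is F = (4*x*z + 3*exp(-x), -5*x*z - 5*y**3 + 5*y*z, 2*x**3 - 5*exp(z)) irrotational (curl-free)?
No, ∇×F = (5*x - 5*y, 2*x*(2 - 3*x), -5*z)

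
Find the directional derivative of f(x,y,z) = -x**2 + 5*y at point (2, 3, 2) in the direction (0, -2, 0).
-5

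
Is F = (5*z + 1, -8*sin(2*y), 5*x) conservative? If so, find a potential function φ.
Yes, F is conservative. φ = 5*x*z + x + 4*cos(2*y)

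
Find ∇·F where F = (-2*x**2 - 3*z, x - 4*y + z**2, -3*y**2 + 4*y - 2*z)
-4*x - 6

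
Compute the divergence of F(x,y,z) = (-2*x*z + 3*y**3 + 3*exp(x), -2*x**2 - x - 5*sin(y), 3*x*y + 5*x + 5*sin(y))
-2*z + 3*exp(x) - 5*cos(y)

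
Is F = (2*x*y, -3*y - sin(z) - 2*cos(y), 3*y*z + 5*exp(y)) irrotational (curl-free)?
No, ∇×F = (3*z + 5*exp(y) + cos(z), 0, -2*x)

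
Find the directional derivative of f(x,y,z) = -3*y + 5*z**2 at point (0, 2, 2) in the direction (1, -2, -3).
-27*sqrt(14)/7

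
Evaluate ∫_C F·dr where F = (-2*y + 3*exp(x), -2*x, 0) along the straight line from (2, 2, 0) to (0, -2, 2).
11 - 3*exp(2)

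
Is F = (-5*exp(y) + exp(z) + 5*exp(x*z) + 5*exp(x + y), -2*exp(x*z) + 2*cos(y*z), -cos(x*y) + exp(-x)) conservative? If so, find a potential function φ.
No, ∇×F = (2*x*exp(x*z) + x*sin(x*y) + 2*y*sin(y*z), 5*x*exp(x*z) - y*sin(x*y) + exp(z) + exp(-x), -2*z*exp(x*z) + 5*exp(y) - 5*exp(x + y)) ≠ 0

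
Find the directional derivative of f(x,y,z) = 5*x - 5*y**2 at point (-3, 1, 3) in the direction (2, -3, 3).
20*sqrt(22)/11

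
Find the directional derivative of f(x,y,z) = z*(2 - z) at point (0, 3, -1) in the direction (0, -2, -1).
-4*sqrt(5)/5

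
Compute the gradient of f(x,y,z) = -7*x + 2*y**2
(-7, 4*y, 0)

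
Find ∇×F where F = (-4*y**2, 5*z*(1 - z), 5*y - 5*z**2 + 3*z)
(10*z, 0, 8*y)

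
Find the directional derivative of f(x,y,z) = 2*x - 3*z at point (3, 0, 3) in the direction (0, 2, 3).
-9*sqrt(13)/13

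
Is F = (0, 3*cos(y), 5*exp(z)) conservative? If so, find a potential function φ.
Yes, F is conservative. φ = 5*exp(z) + 3*sin(y)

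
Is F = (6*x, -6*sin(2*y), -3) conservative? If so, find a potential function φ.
Yes, F is conservative. φ = 3*x**2 - 3*z + 3*cos(2*y)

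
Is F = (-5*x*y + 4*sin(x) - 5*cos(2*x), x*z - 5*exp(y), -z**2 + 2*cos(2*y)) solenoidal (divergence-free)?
No, ∇·F = -5*y - 2*z - 5*exp(y) + 10*sin(2*x) + 4*cos(x)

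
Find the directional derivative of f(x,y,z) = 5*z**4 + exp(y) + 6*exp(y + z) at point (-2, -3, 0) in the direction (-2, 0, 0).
0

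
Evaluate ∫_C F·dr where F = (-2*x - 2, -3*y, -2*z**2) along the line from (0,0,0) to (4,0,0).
-24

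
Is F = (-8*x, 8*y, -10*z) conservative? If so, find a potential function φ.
Yes, F is conservative. φ = -4*x**2 + 4*y**2 - 5*z**2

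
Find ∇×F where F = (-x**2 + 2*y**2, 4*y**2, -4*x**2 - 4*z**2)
(0, 8*x, -4*y)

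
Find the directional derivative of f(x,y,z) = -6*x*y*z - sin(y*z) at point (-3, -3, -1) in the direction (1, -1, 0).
-sqrt(2)*cos(3)/2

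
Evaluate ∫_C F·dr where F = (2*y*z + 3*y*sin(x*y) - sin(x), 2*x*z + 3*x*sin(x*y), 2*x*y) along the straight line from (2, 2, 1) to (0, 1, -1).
-10 + 3*cos(4) - cos(2)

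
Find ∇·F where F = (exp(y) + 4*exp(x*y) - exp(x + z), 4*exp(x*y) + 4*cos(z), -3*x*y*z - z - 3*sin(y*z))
-3*x*y + 4*x*exp(x*y) + 4*y*exp(x*y) - 3*y*cos(y*z) - exp(x + z) - 1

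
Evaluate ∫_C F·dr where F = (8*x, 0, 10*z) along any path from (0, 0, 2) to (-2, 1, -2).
16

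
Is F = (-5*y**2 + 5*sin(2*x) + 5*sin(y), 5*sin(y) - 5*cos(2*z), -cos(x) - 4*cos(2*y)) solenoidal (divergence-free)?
No, ∇·F = 10*cos(2*x) + 5*cos(y)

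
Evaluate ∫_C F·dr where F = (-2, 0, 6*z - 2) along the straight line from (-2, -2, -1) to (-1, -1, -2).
9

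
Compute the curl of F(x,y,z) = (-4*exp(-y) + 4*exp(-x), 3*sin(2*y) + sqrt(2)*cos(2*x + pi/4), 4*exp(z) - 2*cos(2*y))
(4*sin(2*y), 0, -2*sqrt(2)*sin(2*x + pi/4) - 4*exp(-y))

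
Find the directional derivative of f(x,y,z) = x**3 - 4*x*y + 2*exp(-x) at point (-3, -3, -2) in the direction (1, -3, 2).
sqrt(14)*(3 - 2*exp(3))/14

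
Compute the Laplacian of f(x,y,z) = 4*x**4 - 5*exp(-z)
48*x**2 - 5*exp(-z)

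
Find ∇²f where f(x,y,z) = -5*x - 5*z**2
-10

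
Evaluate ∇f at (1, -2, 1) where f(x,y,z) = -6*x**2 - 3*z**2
(-12, 0, -6)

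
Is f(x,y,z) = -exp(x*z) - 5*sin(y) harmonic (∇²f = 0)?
No, ∇²f = -x**2*exp(x*z) - z**2*exp(x*z) + 5*sin(y)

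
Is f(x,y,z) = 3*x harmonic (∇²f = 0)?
Yes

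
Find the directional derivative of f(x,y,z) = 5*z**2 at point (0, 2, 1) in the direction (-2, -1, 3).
15*sqrt(14)/7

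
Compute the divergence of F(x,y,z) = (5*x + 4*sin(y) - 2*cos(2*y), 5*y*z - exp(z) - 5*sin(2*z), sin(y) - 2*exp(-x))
5*z + 5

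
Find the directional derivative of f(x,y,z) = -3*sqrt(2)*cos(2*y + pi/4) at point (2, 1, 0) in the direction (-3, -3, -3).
-2*sqrt(6)*sin(pi/4 + 2)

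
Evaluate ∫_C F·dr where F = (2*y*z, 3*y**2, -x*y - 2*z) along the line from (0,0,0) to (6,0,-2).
-4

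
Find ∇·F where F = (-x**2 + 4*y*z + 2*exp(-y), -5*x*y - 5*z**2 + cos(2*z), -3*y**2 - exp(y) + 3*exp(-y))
-7*x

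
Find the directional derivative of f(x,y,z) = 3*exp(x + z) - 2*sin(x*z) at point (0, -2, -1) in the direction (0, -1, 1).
3*sqrt(2)*exp(-1)/2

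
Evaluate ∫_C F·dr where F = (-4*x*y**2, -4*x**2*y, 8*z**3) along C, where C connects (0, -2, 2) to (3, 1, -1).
-48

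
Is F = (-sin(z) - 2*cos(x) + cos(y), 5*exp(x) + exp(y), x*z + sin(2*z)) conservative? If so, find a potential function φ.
No, ∇×F = (0, -z - cos(z), 5*exp(x) + sin(y)) ≠ 0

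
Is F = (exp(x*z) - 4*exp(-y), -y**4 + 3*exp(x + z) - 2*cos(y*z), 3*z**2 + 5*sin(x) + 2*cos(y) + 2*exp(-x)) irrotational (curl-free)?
No, ∇×F = (-2*y*sin(y*z) - 3*exp(x + z) - 2*sin(y), x*exp(x*z) - 5*cos(x) + 2*exp(-x), (3*exp(x + y + z) - 4)*exp(-y))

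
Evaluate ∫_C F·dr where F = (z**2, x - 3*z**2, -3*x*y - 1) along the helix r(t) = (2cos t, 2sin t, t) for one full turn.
2*pi*(-11 + 4*pi)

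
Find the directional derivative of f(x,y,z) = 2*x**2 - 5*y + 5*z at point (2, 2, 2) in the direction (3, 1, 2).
29*sqrt(14)/14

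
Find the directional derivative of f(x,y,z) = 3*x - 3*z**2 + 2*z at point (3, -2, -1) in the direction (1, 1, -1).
-5*sqrt(3)/3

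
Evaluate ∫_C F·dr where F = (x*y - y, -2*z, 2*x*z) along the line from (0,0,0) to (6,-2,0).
-18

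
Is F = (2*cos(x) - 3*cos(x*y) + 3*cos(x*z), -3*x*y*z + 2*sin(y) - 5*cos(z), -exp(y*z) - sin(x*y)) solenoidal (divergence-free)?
No, ∇·F = -3*x*z - y*exp(y*z) + 3*y*sin(x*y) - 3*z*sin(x*z) - 2*sin(x) + 2*cos(y)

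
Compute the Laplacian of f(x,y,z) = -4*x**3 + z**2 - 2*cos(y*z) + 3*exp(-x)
-24*x + 2*y**2*cos(y*z) + 2*z**2*cos(y*z) + 2 + 3*exp(-x)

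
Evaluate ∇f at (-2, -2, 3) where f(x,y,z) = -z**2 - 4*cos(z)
(0, 0, -6 + 4*sin(3))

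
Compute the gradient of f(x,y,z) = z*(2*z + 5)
(0, 0, 4*z + 5)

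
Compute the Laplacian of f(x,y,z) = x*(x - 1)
2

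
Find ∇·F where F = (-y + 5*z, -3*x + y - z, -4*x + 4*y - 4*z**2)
1 - 8*z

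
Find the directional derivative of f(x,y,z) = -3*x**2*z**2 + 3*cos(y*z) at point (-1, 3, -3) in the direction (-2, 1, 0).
-9*sqrt(5)*(sin(9) + 12)/5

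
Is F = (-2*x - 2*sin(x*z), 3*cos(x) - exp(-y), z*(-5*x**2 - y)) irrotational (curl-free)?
No, ∇×F = (-z, 2*x*(5*z - cos(x*z)), -3*sin(x))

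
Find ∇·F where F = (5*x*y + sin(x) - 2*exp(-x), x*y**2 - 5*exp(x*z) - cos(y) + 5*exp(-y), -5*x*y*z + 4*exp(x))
-3*x*y + 5*y + sin(y) + cos(x) - 5*exp(-y) + 2*exp(-x)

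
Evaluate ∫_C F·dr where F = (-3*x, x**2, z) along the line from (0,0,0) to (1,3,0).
-1/2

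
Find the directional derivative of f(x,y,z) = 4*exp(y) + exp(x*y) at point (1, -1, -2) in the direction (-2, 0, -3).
2*sqrt(13)*exp(-1)/13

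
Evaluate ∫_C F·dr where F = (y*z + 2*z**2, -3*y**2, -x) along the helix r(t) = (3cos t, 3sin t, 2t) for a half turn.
96 - 57*pi**2/2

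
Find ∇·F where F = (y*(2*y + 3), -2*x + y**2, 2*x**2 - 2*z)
2*y - 2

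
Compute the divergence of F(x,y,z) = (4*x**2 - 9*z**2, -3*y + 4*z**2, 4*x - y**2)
8*x - 3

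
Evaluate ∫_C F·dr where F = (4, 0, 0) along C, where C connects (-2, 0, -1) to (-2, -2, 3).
0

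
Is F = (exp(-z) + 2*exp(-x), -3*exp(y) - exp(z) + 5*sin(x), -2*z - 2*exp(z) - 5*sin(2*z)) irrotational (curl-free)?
No, ∇×F = (exp(z), -exp(-z), 5*cos(x))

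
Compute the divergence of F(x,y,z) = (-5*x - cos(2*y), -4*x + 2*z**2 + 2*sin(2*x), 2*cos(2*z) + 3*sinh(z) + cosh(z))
-4*sin(2*z) + sinh(z) + 3*cosh(z) - 5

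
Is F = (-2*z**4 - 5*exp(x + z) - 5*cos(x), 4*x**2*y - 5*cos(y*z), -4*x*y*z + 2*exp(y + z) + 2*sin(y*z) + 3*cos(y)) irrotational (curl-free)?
No, ∇×F = (-4*x*z - 5*y*sin(y*z) + 2*z*cos(y*z) + 2*exp(y + z) - 3*sin(y), 4*y*z - 8*z**3 - 5*exp(x + z), 8*x*y)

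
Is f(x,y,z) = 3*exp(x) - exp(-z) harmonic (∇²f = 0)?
No, ∇²f = 3*exp(x) - exp(-z)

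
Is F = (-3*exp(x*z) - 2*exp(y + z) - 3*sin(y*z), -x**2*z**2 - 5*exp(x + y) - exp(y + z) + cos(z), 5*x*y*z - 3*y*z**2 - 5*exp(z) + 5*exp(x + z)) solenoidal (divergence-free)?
No, ∇·F = 5*x*y - 6*y*z - 3*z*exp(x*z) - 5*exp(z) - 5*exp(x + y) + 5*exp(x + z) - exp(y + z)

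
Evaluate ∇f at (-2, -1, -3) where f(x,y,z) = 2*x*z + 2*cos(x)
(-6 + 2*sin(2), 0, -4)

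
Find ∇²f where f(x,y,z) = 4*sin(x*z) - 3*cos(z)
-4*x**2*sin(x*z) - 4*z**2*sin(x*z) + 3*cos(z)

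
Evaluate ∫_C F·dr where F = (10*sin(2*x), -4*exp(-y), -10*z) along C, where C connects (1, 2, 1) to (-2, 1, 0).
5*cos(2) - 4*exp(-2) + 4*exp(-1) - 5*cos(4) + 5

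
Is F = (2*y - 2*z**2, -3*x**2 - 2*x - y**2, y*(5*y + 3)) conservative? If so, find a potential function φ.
No, ∇×F = (10*y + 3, -4*z, -6*x - 4) ≠ 0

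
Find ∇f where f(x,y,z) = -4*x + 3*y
(-4, 3, 0)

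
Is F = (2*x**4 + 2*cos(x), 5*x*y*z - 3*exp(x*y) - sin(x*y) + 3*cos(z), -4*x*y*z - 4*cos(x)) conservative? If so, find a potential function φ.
No, ∇×F = (-5*x*y - 4*x*z + 3*sin(z), 4*y*z - 4*sin(x), y*(5*z - 3*exp(x*y) - cos(x*y))) ≠ 0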